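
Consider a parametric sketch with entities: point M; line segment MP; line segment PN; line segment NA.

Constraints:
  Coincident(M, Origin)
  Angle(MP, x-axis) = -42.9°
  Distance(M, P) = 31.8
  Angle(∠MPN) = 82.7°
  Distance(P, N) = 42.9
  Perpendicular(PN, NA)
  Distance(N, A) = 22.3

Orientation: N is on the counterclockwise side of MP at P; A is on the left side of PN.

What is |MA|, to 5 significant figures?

39.943

M is at the origin; MP runs at -42.9° with length 31.8, so P = 31.8·(cos -42.9°, sin -42.9°) = (23.295, -21.647). ∠MPN = 82.7°, so PN runs at -42.9° + (180° − 82.7°) = 54.400° from the x-axis; with |PN| = 42.9, N = P + 42.9·(cos 54.400°, sin 54.400°) = (48.268, 13.235). The perpendicularity gives NA at right angles to PN; with |NA| = 22.3 on the left of PN, A = N + 22.3·(-0.81310, 0.58212) = (30.136, 26.216). Then |MA| = |A − M| = 39.943.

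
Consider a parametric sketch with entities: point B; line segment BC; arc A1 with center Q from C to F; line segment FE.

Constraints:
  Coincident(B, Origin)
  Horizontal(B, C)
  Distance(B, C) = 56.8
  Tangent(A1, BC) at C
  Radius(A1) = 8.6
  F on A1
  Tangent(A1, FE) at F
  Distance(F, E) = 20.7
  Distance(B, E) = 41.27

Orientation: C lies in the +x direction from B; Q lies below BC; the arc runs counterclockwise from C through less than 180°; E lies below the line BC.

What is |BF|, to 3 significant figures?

50.4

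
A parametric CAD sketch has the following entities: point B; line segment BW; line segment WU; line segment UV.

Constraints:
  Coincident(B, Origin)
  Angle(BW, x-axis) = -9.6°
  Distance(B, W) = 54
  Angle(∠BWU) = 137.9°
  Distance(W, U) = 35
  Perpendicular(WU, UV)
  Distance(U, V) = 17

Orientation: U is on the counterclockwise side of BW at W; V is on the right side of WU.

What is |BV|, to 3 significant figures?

92.0

B is at the origin; BW runs at -9.6° with length 54.0, so W = 54.0·(cos -9.6°, sin -9.6°) = (53.2, -9.01). ∠BWU = 137.9°, so WU runs at -9.6° + (180° − 137.9°) = 32.5° from the x-axis; with |WU| = 35.0, U = W + 35.0·(cos 32.5°, sin 32.5°) = (82.8, 9.80). WU ⟂ UV; with |UV| = 17.0 on the right of WU, V = U + 17.0·(0.537, -0.843) = (91.9, -4.54). Then |BV| = |V − B| = 92.0.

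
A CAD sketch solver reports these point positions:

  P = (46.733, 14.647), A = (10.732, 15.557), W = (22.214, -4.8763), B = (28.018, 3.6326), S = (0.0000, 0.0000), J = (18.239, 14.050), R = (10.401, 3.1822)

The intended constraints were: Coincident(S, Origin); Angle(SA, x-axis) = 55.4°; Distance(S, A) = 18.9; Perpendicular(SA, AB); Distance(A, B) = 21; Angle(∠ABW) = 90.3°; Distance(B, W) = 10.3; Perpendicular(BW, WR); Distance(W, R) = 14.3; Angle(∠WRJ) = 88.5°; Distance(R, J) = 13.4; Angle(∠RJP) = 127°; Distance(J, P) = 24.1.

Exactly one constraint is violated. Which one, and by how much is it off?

Distance(J, P) = 24.1 — off by 4.40.

S = (0.00, 0.00) ✓; SA at 55.40° ✓; |SA| = 18.90 ✓; ∠(SA, AB) = 90.00° ✓; |AB| = 21.00 ✓; ∠ABW = 90.30° ✓; |BW| = 10.30 ✓; ∠(BW, WR) = 90.00° ✓; |WR| = 14.30 ✓; ∠WRJ = 88.50° ✓; |RJ| = 13.40 ✓; ∠RJP = 127.0° ✓; |JP| = 28.50 ✗.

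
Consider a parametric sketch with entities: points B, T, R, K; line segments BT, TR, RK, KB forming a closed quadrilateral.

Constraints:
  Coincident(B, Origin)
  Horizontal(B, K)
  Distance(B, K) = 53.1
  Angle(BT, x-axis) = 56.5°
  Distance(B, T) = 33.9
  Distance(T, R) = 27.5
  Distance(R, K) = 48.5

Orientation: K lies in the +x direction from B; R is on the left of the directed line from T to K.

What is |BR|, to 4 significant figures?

60.88

Checks: |TR| = 27.50 ✓; |RK| = 48.50 ✓.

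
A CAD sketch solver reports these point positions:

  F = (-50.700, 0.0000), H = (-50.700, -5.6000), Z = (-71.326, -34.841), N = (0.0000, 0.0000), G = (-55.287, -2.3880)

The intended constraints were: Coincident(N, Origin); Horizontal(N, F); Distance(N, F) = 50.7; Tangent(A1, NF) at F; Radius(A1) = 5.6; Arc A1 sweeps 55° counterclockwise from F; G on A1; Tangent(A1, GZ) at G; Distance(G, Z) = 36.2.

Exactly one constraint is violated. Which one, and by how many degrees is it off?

Tangent(A1, GZ) at G — off by 8.70°.

N = (0.00, 0.00) ✓; N.y = 0.00, F.y = 0.00 ✓; |NF| = 50.70 ✓; ∠(HF, FN) = 90.00° ✓; |HF| = 5.600 ✓; bearing(H→G) − bearing(H→F) = 55.00° ✓; |HG| = 5.600 ✓; ∠(HG, GZ) = 81.30° ✗; |GZ| = 36.20 ✓.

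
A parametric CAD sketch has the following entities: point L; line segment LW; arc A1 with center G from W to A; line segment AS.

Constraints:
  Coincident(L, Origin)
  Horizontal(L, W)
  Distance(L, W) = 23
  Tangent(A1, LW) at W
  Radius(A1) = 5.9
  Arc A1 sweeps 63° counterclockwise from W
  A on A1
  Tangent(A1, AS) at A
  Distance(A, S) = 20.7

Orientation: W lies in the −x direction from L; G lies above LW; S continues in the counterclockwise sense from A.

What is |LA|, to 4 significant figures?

18.03

L is at the origin; LW is horizontal with |LW| = 23.0 and W on the −x side, so W = (-23.00, 0.000). Tangency of A1 to LW means the radius GW is perpendicular to LW, so G = W + (0, 5.9) = (-23.00, 5.900). On A1, W sits at bearing -90° from G; a 63° counterclockwise sweep puts A at bearing -27°, so A = G + 5.9·(cos -27°, sin -27°) = (-17.74, 3.221). Then |LA| = |A − L| = 18.03.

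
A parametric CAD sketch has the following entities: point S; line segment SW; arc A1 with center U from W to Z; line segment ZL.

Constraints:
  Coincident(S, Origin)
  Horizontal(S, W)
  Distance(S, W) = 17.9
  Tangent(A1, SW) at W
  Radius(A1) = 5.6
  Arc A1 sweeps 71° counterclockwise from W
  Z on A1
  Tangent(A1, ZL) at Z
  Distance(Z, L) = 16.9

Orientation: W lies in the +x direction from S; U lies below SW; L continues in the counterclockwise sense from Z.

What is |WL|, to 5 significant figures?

22.514

S is at the origin; S and W share the same y with |SW| = 17.9 and W on the +x side, so W = (17.900, 0.0000). Tangency of A1 to SW means the radius UW is perpendicular to SW, so U = W + (0, -5.6) = (17.900, -5.6000). On A1, W sits at bearing 90° from U; a 71° counterclockwise sweep puts Z at bearing 161°, so Z = U + 5.6·(cos 161°, sin 161°) = (12.605, -3.7768). Tangency of A1 to ZL means the radius UZ is perpendicular to ZL, so ZL runs along (−sin 161°, cos 161°); with |ZL| = 16.9, L = (7.1030, -19.756). Then |WL| = |L − W| = 22.514.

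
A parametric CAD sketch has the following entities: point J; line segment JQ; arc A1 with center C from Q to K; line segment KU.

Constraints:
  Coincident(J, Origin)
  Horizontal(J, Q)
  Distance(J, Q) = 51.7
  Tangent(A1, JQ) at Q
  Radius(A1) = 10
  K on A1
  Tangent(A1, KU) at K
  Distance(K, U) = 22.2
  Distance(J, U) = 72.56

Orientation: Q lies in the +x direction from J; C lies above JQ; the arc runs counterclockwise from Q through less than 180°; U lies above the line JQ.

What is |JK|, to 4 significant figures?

61.96

Checks: |CK| = 10.00 ✓; ∠(CK, KU) = 90.00° ✓; |KU| = 22.20 ✓; |JU| = 72.56 ✓.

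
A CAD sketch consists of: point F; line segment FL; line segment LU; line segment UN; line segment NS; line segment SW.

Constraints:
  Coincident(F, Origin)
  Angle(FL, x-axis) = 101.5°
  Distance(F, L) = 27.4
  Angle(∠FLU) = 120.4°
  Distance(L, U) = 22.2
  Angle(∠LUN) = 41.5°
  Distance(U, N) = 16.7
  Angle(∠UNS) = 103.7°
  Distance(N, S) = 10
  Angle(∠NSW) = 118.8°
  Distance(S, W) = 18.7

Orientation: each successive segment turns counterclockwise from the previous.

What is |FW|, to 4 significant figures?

40.73

F is at the origin; FL runs at 101.5° with length 27.4, so L = (-5.463, 26.85). ∠FLU = 120.4° gives LU at 161.1° from the x-axis; with |LU| = 22.2, U = (-26.47, 34.04). ∠LUN = 41.5° gives UN at -60.40° from the x-axis; with |UN| = 16.7, N = (-18.22, 19.52). ∠UNS = 103.7° gives NS at 15.90° from the x-axis; with |NS| = 10.0, S = (-8.600, 22.26). ∠NSW = 118.8° gives SW at 77.10° from the x-axis; with |SW| = 18.7, W = (-4.425, 40.49). Then |FW| = |W − F| = 40.73.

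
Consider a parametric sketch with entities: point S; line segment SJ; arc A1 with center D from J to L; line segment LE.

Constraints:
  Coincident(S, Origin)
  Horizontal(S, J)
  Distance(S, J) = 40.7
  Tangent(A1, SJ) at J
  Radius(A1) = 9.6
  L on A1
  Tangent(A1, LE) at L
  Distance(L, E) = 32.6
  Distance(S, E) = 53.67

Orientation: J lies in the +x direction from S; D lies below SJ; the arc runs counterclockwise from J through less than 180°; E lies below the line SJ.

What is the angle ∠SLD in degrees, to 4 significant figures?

159.4°

Checks: |DL| = 9.600 ✓; ∠(DL, LE) = 90.00° ✓; |LE| = 32.60 ✓; |SE| = 53.67 ✓.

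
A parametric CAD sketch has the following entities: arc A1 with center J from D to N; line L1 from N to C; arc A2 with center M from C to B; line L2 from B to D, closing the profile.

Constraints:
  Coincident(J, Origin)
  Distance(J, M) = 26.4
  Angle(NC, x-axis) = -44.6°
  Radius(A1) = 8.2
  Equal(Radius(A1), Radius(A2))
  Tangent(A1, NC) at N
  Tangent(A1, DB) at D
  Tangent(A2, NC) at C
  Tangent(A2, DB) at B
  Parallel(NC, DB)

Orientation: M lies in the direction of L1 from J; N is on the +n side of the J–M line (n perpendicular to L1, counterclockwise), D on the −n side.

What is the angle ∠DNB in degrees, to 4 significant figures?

58.15°

Tangency of A1 to both parallel lines with radius 8.2 puts N and D at J ± 8.2·n: N = (5.758, 5.839), D = (-5.758, -5.839). Equal radii place C and B the same way about M: C = M + 8.2·n = (24.56, -12.70), B = M − 8.2·n = (13.04, -24.38). Then cos ∠DNB = ND·NB / (|ND||NB|), giving 58.15°.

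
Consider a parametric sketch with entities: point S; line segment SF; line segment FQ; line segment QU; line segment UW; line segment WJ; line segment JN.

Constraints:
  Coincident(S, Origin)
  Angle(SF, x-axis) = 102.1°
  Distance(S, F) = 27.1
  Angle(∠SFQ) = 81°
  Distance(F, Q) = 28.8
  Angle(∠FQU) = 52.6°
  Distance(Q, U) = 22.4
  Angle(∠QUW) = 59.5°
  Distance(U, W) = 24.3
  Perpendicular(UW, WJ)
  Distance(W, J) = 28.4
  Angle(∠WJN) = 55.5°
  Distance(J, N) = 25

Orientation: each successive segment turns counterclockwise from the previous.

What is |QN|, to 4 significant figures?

9.191

The perpendicularity gives WJ at right angles to UW, so WJ runs at 179.0°; with |WJ| = 28.4, J = (-41.42, 29.22). ∠WJN = 55.5° gives JN at -56.50° from the x-axis; with |JN| = 25.0, N = (-27.62, 8.371). Then |QN| = |N − Q| = 9.191.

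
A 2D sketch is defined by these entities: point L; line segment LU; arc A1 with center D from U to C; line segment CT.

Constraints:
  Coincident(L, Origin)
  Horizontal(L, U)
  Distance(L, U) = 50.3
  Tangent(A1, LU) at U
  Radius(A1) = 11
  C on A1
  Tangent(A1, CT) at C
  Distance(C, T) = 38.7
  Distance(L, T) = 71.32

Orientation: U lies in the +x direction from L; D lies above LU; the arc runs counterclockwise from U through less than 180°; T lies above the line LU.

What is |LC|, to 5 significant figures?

62.461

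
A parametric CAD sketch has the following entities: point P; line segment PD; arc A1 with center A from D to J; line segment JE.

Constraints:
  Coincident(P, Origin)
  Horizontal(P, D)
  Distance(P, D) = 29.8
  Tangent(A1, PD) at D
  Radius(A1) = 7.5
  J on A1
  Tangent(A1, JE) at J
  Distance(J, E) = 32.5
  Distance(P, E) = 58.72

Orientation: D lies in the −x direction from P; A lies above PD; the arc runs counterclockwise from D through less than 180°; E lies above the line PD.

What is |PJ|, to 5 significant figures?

27.222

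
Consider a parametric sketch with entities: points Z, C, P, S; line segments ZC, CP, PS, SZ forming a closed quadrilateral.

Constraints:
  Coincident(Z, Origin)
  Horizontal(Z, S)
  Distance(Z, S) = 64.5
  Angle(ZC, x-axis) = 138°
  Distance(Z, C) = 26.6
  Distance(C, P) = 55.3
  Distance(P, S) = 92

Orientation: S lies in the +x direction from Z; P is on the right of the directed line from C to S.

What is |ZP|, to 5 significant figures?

42.272

Z is at the origin; Z and S share the same y with |ZS| = 64.5 and S in +x, so S = (64.5, 0). ZC runs at 138.0° with |ZC| = 26.6, so C = (-19.768, 17.799). P is determined by |CP| = 55.3 and |PS| = 92.0 together: it lies at the intersection of circle(C, 55.3) and circle(S, 92.0). With |CS| = 86.127, the foot of the radical line on CS is 11.680 from C and the perpendicular offset is √(55.3² − 11.680²) = 54.052. Taking the right-of-CS solution: P = (-19.510, -37.501).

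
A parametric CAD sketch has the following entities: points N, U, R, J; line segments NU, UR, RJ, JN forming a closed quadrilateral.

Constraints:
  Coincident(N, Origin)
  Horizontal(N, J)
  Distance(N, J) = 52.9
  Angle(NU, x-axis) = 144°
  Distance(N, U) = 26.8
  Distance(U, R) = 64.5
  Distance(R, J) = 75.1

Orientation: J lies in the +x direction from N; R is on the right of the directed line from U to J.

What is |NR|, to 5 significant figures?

47.140

Checks: |UR| = 64.50 ✓; |RJ| = 75.10 ✓.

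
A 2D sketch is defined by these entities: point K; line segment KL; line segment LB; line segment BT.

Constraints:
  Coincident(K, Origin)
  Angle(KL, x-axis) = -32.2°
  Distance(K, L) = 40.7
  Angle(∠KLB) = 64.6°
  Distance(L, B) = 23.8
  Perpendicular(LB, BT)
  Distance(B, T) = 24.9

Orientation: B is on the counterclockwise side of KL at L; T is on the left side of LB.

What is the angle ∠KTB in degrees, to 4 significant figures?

151.9°

K is at the origin; KL runs at -32.2° with length 40.7, so L = 40.7·(cos -32.2°, sin -32.2°) = (34.44, -21.69). ∠KLB = 64.6°, so LB runs at -32.2° + (180° − 64.6°) = 83.20° from the x-axis; with |LB| = 23.8, B = L + 23.8·(cos 83.20°, sin 83.20°) = (37.26, 1.945). LB is perpendicular to BT; with |BT| = 24.9 on the left of LB, T = B + 24.9·(-0.9930, 0.1184) = (12.53, 4.893). Then cos ∠KTB = TK·TB / (|TK||TB|), giving 151.9°.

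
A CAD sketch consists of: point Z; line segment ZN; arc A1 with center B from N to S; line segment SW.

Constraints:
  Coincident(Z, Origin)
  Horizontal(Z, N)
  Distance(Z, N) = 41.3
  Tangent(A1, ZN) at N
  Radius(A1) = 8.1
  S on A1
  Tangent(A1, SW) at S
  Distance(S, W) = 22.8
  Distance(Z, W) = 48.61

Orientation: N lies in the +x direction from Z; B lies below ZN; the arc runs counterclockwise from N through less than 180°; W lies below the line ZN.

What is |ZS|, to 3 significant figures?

34.6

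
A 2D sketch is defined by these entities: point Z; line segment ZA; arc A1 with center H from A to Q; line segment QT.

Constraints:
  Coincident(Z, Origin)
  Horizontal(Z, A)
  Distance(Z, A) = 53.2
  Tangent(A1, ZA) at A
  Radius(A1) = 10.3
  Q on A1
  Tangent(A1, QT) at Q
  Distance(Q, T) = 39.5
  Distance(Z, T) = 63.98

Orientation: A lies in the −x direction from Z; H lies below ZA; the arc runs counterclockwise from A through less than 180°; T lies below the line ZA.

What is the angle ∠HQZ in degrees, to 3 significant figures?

17.9°

Checks: ∠(HA, AZ) = 90.00° ✓; |HQ| = 10.30 ✓; ∠(HQ, QT) = 90.00° ✓; |QT| = 39.50 ✓; |ZT| = 63.98 ✓.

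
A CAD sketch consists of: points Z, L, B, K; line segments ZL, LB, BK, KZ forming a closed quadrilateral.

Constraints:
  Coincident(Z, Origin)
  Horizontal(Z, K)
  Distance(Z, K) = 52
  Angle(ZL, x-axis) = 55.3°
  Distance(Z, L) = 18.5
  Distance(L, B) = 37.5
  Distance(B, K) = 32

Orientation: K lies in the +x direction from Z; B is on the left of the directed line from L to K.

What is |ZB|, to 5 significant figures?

54.291

Checks: |LB| = 37.50 ✓; |BK| = 32.00 ✓.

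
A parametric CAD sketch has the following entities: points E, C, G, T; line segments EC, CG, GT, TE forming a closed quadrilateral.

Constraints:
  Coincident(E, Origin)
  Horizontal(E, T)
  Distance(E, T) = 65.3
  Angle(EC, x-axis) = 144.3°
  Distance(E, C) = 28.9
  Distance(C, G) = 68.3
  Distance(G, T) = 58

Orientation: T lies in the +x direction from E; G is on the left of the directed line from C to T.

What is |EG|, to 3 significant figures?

61.8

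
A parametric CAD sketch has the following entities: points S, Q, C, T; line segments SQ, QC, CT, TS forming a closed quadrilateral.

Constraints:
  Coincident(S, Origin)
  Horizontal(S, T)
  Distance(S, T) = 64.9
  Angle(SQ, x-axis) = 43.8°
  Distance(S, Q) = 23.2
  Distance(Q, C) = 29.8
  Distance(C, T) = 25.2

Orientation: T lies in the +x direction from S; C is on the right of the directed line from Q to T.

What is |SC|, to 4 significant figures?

39.95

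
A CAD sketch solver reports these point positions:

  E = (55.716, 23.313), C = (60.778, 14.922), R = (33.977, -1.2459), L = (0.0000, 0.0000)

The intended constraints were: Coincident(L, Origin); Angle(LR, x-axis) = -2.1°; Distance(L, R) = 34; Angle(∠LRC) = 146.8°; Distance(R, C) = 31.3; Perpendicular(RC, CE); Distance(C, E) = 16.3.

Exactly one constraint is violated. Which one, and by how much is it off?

Distance(C, E) = 16.3 — off by 6.50.

L = (0.00, 0.00) ✓; LR at -2.100° ✓; |LR| = 34.00 ✓; ∠LRC = 146.8° ✓; |RC| = 31.30 ✓; ∠(RC, CE) = 90.00° ✓; |CE| = 9.800 ✗.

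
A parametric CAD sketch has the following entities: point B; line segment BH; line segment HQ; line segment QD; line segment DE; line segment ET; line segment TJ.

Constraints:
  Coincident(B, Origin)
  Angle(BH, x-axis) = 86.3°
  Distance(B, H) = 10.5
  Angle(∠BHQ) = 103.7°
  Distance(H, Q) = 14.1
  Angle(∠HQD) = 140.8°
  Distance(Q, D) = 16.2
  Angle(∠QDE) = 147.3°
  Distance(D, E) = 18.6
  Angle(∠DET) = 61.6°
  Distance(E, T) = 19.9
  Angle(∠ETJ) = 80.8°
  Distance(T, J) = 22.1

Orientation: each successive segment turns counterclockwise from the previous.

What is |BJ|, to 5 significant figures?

23.677

∠DET = 61.6° gives ET at -7.1000° from the x-axis; with |ET| = 19.9, T = (-18.872, -8.9238). ∠ETJ = 80.8° gives TJ at 92.100° from the x-axis; with |TJ| = 22.1, J = (-19.682, 13.161). Then |BJ| = |J − B| = 23.677.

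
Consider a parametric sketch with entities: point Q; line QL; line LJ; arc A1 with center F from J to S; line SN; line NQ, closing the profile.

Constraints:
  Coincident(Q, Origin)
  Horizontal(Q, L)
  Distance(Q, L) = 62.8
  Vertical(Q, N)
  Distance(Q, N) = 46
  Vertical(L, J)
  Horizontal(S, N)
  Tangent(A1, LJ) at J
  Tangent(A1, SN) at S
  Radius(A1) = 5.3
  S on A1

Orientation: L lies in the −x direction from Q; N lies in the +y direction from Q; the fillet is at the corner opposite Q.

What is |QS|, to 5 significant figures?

73.636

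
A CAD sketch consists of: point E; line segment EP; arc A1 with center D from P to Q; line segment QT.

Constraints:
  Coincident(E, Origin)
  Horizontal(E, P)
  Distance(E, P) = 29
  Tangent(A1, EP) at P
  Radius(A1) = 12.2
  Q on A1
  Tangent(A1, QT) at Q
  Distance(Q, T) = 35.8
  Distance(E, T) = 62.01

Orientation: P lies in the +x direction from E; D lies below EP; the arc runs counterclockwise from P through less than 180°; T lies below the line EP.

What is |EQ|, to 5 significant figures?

26.551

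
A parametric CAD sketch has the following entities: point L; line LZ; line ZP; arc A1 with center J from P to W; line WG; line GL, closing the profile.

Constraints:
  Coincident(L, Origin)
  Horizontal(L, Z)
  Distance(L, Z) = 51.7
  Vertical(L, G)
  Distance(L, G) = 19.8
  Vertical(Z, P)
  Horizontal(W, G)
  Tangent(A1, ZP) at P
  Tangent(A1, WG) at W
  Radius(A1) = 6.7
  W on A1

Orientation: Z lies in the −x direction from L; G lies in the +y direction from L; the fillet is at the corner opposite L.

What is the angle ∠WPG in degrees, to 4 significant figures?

37.62°

The virtual corner opposite L is at (-51.70, 19.80). Since A1 is tangent to ZP there, JP ⟂ ZP and since A1 is tangent to WG there, JW ⟂ WG, with radius 6.7, so the center J sits 6.7 in from both sides at J = (-45.00, 13.10). That places the tangent points at P = (-51.70, 13.10) on ZP and W = (-45.00, 19.80) on WG. Then cos ∠WPG = PW·PG / (|PW||PG|), giving 37.62°.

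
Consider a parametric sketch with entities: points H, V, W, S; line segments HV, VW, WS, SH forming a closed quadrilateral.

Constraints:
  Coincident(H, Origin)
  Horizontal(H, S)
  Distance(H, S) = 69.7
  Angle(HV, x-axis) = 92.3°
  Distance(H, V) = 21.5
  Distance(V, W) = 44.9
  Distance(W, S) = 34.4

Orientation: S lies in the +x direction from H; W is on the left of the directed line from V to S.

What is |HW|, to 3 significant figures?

49.6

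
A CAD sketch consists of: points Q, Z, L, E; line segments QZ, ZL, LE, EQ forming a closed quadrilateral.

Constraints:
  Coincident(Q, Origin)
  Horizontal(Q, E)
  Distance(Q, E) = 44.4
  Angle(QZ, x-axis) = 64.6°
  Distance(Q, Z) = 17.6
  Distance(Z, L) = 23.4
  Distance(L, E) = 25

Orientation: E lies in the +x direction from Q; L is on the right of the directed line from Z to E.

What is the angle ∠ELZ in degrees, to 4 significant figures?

112.0°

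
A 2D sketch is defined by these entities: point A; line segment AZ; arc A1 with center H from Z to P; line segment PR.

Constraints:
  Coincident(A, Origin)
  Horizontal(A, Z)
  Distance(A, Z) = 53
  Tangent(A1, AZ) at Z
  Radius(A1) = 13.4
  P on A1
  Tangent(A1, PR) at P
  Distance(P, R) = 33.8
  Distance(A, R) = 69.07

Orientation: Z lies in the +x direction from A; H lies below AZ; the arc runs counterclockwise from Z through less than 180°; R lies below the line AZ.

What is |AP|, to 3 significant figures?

43.3

Checks: |HZ| = 13.40 ✓; |HP| = 13.40 ✓; ∠(HP, PR) = 90.00° ✓; |PR| = 33.80 ✓; |AR| = 69.07 ✓.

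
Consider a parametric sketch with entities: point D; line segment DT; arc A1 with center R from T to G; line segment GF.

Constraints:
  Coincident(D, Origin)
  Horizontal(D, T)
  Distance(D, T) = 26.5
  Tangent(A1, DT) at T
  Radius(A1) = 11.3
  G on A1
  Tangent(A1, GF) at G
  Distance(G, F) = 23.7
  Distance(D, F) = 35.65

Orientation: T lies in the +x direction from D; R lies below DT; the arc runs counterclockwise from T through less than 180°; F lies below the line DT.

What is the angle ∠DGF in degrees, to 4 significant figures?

115.9°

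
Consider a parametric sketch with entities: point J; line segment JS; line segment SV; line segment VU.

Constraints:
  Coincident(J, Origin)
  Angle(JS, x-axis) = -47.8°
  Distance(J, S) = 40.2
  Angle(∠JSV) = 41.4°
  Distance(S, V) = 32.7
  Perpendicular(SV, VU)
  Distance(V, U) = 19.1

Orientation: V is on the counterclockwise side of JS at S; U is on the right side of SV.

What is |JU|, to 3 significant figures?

45.8

J is at the origin; JS runs at -47.8° with length 40.2, so S = 40.2·(cos -47.8°, sin -47.8°) = (27.0, -29.8). ∠JSV = 41.4°, so SV runs at -47.8° + (180° − 41.4°) = 90.8° from the x-axis; with |SV| = 32.7, V = S + 32.7·(cos 90.8°, sin 90.8°) = (26.5, 2.92). SV is perpendicular to VU; with |VU| = 19.1 on the right of SV, U = V + 19.1·(1.00, 0.0140) = (45.6, 3.18). Then |JU| = |U − J| = 45.8.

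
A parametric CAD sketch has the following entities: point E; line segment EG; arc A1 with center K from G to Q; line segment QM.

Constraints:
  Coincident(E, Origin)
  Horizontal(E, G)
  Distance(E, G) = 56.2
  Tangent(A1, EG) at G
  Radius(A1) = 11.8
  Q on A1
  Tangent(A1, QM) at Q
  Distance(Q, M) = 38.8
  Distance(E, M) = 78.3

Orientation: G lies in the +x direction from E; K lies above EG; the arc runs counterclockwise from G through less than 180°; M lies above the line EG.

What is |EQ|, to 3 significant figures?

69.2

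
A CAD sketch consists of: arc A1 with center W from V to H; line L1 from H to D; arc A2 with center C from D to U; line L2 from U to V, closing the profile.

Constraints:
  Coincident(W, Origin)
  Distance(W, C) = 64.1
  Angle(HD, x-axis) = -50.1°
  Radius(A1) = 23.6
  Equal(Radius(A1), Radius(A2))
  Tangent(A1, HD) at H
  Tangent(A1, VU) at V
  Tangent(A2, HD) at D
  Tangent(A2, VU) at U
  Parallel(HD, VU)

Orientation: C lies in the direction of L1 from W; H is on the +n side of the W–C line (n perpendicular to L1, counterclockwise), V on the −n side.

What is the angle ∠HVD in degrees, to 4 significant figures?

53.63°

The slot axis is L1's direction at -50.1°, so u = (cos -50.1°, sin -50.1°) = (0.6414, -0.7672) and n = (−sin -50.1°, cos -50.1°) = (0.7672, 0.6414). W is at the origin and C lies 64.1 along u from W, so C = 64.1·u = (41.12, -49.18). Tangency of A1 to both parallel lines with radius 23.6 puts H and V at W ± 23.6·n: H = (18.11, 15.14), V = (-18.11, -15.14). Equal radii place D and U the same way about C: D = C + 23.6·n = (59.22, -34.04), U = C − 23.6·n = (23.01, -64.31). Then cos ∠HVD = VH·VD / (|VH||VD|), giving 53.63°.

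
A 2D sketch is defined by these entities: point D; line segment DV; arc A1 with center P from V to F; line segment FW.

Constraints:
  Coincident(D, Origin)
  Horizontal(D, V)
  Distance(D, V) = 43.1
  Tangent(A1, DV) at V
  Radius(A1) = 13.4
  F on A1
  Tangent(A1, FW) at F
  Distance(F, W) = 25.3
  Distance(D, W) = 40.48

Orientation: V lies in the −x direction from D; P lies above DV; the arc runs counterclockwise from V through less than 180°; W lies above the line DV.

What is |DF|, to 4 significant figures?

31.74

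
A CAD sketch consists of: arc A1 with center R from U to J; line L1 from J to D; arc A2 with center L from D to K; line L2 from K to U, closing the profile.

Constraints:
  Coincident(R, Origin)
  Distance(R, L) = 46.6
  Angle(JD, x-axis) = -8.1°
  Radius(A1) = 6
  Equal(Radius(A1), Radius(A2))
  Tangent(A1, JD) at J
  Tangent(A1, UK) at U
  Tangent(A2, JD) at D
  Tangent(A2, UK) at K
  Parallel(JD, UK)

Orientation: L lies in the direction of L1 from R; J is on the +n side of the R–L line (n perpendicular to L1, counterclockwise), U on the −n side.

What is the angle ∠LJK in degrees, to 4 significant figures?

7.104°

Tangency of A1 to both parallel lines with radius 6.0 puts J and U at R ± 6.0·n: J = (0.8454, 5.940), U = (-0.8454, -5.940). Equal radii place D and K the same way about L: D = L + 6.0·n = (46.98, -0.6259), K = L − 6.0·n = (45.29, -12.51). Then cos ∠LJK = JL·JK / (|JL||JK|), giving 7.104°.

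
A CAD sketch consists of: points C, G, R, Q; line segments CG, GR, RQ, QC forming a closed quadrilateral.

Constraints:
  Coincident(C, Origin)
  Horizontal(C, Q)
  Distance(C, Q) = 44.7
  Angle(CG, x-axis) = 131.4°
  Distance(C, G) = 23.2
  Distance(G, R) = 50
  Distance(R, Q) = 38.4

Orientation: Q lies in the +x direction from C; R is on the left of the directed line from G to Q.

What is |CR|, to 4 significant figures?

47.51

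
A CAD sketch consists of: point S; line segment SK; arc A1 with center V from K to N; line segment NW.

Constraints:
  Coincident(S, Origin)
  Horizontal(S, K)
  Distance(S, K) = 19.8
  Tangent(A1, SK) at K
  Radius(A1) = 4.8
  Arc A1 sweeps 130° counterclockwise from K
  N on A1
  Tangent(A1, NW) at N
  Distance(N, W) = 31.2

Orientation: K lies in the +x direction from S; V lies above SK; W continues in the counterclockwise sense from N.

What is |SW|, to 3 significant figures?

32.0

On A1, K sits at bearing -90° from V; a 130° counterclockwise sweep puts N at bearing 40°, so N = V + 4.8·(cos 40°, sin 40°) = (23.5, 7.89). Tangency of A1 to NW means the radius VN is perpendicular to NW, so NW runs along (−sin 40°, cos 40°); with |NW| = 31.2, W = (3.42, 31.8). Then |SW| = |W − S| = 32.0.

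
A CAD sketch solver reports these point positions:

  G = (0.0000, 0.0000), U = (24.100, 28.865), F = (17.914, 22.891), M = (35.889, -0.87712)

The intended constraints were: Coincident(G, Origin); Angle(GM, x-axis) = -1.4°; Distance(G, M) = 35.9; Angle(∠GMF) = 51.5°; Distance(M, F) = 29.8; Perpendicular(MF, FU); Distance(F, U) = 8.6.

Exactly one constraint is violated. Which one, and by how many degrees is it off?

Perpendicular(MF, FU) — off by 6.90°.

G = (0.00, 0.00) ✓; GM at -1.400° ✓; |GM| = 35.90 ✓; ∠GMF = 51.50° ✓; |MF| = 29.80 ✓; ∠(MF, FU) = 83.10° ✗; |FU| = 8.600 ✓.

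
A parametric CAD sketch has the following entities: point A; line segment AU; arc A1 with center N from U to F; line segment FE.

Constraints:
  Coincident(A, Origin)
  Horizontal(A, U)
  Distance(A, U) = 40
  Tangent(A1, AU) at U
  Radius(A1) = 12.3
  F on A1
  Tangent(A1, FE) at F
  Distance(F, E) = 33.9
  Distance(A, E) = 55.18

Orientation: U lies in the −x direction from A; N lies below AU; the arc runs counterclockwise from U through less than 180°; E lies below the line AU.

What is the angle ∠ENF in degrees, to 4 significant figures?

70.06°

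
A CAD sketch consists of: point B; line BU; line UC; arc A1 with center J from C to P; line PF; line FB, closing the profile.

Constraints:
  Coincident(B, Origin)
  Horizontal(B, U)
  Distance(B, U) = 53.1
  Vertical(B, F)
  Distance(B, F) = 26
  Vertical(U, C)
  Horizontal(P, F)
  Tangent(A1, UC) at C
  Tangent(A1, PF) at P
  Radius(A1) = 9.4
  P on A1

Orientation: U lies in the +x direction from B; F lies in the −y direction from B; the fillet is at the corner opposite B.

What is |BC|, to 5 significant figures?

55.634

B is at the origin; B and U share the same y with |BU| = 53.1 and U on the +x side, so U = (53.100, 0.0000). BF is vertical with |BF| = 26.0 and F on the −y side, so F = (0.0000, -26.000). The virtual corner opposite B is at (53.100, -26.000). The tangent condition forces JC to be normal to UC and A1 meets PF tangentially, so JP is at right angles to PF, with radius 9.4, so the center J sits 9.4 in from both sides at J = (43.700, -16.600). That places the tangent points at C = (53.100, -16.600) on UC and P = (43.700, -26.000) on PF. Then |BC| = |C − B| = 55.634.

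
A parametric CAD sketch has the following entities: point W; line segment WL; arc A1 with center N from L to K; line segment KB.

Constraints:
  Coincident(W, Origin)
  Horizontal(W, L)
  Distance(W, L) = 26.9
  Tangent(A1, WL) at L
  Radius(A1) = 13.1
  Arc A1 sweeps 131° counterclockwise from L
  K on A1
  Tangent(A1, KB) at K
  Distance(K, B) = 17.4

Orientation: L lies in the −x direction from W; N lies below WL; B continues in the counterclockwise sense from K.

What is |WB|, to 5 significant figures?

43.088

On A1, L sits at bearing 90° from N; a 131° counterclockwise sweep puts K at bearing 221°, so K = N + 13.1·(cos 221°, sin 221°) = (-36.787, -21.694). Since A1 is tangent to KB there, NK ⟂ KB, so KB runs along (−sin 221°, cos 221°); with |KB| = 17.4, B = (-25.371, -34.826). Then |WB| = |B − W| = 43.088.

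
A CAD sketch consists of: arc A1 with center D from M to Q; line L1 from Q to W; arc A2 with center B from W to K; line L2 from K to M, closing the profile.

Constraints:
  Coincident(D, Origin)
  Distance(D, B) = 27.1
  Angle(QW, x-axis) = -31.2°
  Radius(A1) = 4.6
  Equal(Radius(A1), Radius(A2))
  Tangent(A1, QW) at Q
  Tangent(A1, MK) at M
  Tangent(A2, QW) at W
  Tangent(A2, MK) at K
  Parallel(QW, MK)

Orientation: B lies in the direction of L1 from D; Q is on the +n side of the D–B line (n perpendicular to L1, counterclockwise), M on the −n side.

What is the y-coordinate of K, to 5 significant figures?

-17.973

The slot axis is L1's direction at -31.2°, so u = (cos -31.2°, sin -31.2°) = (0.85536, -0.51803) and n = (−sin -31.2°, cos -31.2°) = (0.51803, 0.85536). D is at the origin and B lies 27.1 along u from D, so B = 27.1·u = (23.180, -14.039). Tangency of A1 to both parallel lines with radius 4.6 puts Q and M at D ± 4.6·n: Q = (2.3829, 3.9347), M = (-2.3829, -3.9347). Equal radii place W and K the same way about B: W = B + 4.6·n = (25.563, -10.104), K = B − 4.6·n = (20.797, -17.973). So K.y = -17.973.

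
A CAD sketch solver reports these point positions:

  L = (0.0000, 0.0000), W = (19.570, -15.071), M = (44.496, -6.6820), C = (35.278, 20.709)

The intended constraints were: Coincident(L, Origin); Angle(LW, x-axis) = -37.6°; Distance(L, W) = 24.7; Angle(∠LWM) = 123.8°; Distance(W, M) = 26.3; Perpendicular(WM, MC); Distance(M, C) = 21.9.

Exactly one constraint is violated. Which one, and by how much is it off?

Distance(M, C) = 21.9 — off by 7.00.

L = (0.00, 0.00) ✓; LW at -37.60° ✓; |LW| = 24.70 ✓; ∠LWM = 123.8° ✓; |WM| = 26.30 ✓; ∠(WM, MC) = 90.00° ✓; |MC| = 28.90 ✗.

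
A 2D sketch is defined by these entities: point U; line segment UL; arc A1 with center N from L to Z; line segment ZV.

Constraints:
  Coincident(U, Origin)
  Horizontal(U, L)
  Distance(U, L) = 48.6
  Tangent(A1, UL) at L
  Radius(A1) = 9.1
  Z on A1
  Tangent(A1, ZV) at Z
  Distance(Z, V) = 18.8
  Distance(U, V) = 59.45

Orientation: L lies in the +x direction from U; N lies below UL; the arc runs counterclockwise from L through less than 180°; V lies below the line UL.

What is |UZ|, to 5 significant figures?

43.396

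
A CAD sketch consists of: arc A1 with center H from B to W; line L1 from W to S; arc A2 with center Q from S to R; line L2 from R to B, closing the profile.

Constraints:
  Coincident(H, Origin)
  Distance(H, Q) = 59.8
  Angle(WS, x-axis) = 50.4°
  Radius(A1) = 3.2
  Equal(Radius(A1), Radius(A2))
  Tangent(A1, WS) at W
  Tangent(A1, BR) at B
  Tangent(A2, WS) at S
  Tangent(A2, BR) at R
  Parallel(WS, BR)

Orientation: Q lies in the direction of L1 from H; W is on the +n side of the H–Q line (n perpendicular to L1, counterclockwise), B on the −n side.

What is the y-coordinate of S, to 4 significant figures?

48.12

Tangency of A1 to both parallel lines with radius 3.2 puts W and B at H ± 3.2·n: W = (-2.466, 2.040), B = (2.466, -2.040). Equal radii place S and R the same way about Q: S = Q + 3.2·n = (35.65, 48.12), R = Q − 3.2·n = (40.58, 44.04). So S.y = 48.12.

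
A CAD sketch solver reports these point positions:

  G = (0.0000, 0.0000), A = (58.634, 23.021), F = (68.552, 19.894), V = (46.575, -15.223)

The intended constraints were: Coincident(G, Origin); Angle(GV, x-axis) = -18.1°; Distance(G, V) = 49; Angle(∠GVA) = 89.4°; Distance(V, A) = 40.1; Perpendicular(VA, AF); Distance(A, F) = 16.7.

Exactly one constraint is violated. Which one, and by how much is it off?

Distance(A, F) = 16.7 — off by 6.30.

G = (0.00, 0.00) ✓; GV at -18.10° ✓; |GV| = 49.00 ✓; ∠GVA = 89.40° ✓; |VA| = 40.10 ✓; ∠(VA, AF) = 90.00° ✓; |AF| = 10.40 ✗.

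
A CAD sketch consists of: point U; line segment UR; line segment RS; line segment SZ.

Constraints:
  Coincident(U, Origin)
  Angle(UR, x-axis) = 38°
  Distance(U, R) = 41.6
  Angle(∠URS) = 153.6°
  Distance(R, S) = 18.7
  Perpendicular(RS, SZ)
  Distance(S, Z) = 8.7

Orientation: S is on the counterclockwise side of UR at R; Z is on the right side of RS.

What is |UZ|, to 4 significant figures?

62.22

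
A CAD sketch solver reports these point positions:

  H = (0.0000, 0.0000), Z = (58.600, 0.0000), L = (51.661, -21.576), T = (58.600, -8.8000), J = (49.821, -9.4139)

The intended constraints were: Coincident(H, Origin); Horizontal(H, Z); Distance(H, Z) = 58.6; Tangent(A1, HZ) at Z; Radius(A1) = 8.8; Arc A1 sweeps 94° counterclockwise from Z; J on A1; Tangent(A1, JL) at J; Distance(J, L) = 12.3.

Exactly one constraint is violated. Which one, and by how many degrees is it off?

Tangent(A1, JL) at J — off by 4.60°.

H = (0.00, 0.00) ✓; H.y = 0.00, Z.y = 0.00 ✓; |HZ| = 58.60 ✓; ∠(TZ, ZH) = 90.00° ✓; |TZ| = 8.800 ✓; bearing(T→J) − bearing(T→Z) = 94.00° ✓; |TJ| = 8.800 ✓; ∠(TJ, JL) = 85.40° ✗; |JL| = 12.30 ✓.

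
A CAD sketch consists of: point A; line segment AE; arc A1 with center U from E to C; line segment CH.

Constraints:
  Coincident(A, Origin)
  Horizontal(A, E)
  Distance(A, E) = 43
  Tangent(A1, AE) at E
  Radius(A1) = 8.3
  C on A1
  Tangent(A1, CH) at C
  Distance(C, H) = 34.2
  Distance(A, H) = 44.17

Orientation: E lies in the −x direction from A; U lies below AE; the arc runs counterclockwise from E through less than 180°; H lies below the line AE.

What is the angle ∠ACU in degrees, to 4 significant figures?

31.05°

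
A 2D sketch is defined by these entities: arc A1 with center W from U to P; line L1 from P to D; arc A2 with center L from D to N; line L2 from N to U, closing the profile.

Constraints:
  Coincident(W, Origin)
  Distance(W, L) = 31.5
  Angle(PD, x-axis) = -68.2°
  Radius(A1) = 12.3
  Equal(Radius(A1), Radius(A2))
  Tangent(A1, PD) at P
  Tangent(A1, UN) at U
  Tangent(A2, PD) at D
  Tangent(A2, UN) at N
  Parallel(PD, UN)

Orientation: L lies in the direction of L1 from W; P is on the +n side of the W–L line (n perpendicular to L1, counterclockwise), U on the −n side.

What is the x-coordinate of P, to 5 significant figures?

11.420

W is at the origin and L lies 31.5 along u from W, so L = 31.5·u = (11.698, -29.247). Tangency of A1 to both parallel lines with radius 12.3 puts P and U at W ± 12.3·n: P = (11.420, 4.5678), U = (-11.420, -4.5678). So P.x = 11.420.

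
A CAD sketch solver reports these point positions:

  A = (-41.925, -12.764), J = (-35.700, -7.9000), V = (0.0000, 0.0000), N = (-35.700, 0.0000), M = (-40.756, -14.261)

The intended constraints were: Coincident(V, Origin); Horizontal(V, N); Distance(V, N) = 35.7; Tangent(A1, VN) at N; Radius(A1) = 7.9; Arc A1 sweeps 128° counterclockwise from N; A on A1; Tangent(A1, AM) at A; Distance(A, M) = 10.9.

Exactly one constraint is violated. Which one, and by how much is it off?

Distance(A, M) = 10.9 — off by 9.00.

V = (0.00, 0.00) ✓; V.y = 0.00, N.y = 0.00 ✓; |VN| = 35.70 ✓; ∠(JN, NV) = 90.00° ✓; |JN| = 7.900 ✓; bearing(J→A) − bearing(J→N) = 128.0° ✓; |JA| = 7.900 ✓; ∠(JA, AM) = 90.02° ✓; |AM| = 1.899 ✗.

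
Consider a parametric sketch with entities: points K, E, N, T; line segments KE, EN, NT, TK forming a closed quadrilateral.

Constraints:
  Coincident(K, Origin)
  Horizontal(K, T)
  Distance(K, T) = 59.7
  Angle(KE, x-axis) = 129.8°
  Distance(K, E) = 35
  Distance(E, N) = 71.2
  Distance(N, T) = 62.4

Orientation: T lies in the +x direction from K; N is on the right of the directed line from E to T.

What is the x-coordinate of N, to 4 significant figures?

9.338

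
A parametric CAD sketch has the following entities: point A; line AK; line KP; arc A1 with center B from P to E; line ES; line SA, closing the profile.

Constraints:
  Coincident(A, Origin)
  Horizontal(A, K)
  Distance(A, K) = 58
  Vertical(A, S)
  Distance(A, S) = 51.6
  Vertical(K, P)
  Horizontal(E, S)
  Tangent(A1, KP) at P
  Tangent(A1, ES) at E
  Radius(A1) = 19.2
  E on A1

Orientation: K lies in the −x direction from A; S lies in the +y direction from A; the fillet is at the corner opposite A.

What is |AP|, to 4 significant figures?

66.44

The virtual corner opposite A is at (-58.00, 51.60). A1 meets KP tangentially, so BP is at right angles to KP and since A1 is tangent to ES there, BE ⟂ ES, with radius 19.2, so the center B sits 19.2 in from both sides at B = (-38.80, 32.40). That places the tangent points at P = (-58.00, 32.40) on KP and E = (-38.80, 51.60) on ES. Then |AP| = |P − A| = 66.44.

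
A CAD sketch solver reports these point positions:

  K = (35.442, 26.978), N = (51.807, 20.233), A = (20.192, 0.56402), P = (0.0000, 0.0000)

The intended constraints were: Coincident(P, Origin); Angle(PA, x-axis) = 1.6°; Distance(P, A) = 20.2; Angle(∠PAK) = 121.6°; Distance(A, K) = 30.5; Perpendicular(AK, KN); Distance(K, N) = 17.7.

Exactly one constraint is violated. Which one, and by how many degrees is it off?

Perpendicular(AK, KN) — off by 7.60°.

P = (0.00, 0.00) ✓; PA at 1.600° ✓; |PA| = 20.20 ✓; ∠PAK = 121.6° ✓; |AK| = 30.50 ✓; ∠(AK, KN) = 82.40° ✗; |KN| = 17.70 ✓.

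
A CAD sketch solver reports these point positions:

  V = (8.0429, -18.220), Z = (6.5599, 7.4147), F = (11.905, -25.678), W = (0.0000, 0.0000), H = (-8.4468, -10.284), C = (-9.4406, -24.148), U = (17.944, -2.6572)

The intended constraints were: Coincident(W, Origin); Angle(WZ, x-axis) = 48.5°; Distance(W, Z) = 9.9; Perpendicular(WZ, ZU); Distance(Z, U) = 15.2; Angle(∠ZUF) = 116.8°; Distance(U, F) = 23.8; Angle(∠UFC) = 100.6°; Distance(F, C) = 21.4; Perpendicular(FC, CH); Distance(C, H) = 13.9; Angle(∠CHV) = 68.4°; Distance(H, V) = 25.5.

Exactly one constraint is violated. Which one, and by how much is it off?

Distance(H, V) = 25.5 — off by 7.20.

W = (0.00, 0.00) ✓; WZ at 48.50° ✓; |WZ| = 9.900 ✓; ∠(WZ, ZU) = 90.00° ✓; |ZU| = 15.20 ✓; ∠ZUF = 116.8° ✓; |UF| = 23.80 ✓; ∠UFC = 100.6° ✓; |FC| = 21.40 ✓; ∠(FC, CH) = 90.00° ✓; |CH| = 13.90 ✓; ∠CHV = 68.40° ✓; |HV| = 18.30 ✗.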